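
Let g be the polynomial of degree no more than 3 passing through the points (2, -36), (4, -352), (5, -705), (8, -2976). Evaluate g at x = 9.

Using the Lagrange interpolation formula with nodes 2, 4, 5, 8:
  L_0(x) = (x - 4)(x - 5)(x - 8) / -36
  L_1(x) = (x - 2)(x - 5)(x - 8) / 8
  L_2(x) = (x - 2)(x - 4)(x - 8) / -9
  L_3(x) = (x - 2)(x - 4)(x - 5) / 72
Then g(x) = -36·L_0(x) - 352·L_1(x) - 705·L_2(x) - 2976·L_3(x).
Expanding and collecting terms gives g(x) = -6x^3 + x^2 + 4x.
Evaluating at x = 9: g(9) = -4257.

-4257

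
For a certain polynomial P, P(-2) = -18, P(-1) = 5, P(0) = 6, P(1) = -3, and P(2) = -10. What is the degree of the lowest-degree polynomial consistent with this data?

3

Forward differences of the values at x = -2, -1, 0, 1, 2:
  P  : -18  5  6  -3  -10
  Δ  : 23  1  -9  -7
  Δ^2: -22  -10  2
  Δ^3: 12  12
  Δ^4: 0
The third differences are constant (12) and nonzero, while all higher differences vanish, so the minimal degree is 3.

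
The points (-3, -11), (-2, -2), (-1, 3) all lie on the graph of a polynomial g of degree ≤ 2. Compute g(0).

4

Forward differences of the values at x = -3, -2, -1:
  g  : -11  -2  3
  Δ  : 9  5
  Δ^2: -4
The second differences are constant, confirming degree 2.
Interpolating (Newton forward form) and evaluating at x = 0 gives g(0) = 4.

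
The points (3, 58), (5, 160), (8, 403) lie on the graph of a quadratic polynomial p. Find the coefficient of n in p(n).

3

Write p(n) = an^2 + bn + c. Substituting each data point gives a linear system:
  9a + 3b + c = 58
  25a + 5b + c = 160
  64a + 8b + c = 403
Solving the system yields a = 6, b = 3, c = -5.
So p(n) = 6n^2 + 3n - 5.
The coefficient of n is 3.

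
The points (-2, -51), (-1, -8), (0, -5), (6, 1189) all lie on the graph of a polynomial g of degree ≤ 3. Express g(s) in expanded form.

g(s) = 6s^3 - 2s^2 - 5s - 5

Write g(s) = as^3 + bs^2 + cs + d. Substituting each data point gives a linear system:
  -8a + 4b - 2c + d = -51
  -a + b - c + d = -8
  d = -5
  216a + 36b + 6c + d = 1189
Solving the system yields a = 6, b = -2, c = -5, d = -5.
So g(s) = 6s³ - 2s² - 5s - 5.
Check: g(6) = 1189. ✓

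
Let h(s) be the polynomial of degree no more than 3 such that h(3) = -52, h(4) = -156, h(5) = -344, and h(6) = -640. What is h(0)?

-4

Write h(s) = as^3 + bs^2 + cs + d. Substituting each data point gives a linear system:
  27a + 9b + 3c + d = -52
  64a + 16b + 4c + d = -156
  125a + 25b + 5c + d = -344
  216a + 36b + 6c + d = -640
Solving the system yields a = -4, b = 6, c = 2, d = -4.
So h(s) = -4s^3 + 6s^2 + 2s - 4.
Then h(0) = -4.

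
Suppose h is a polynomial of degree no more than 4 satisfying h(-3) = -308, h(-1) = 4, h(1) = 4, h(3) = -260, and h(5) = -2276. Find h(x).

Write h(x) = ax^4 + bx^3 + cx^2 + dx + e. Substituting each data point gives a linear system:
  81a - 27b + 9c - 3d + e = -308
  a - b + c - d + e = 4
  a + b + c + d + e = 4
  81a + 27b + 9c + 3d + e = -260
  625a + 125b + 25c + 5d + e = -2276
Solving the system yields a = -4, b = 1, c = 4, d = -1, e = 4.
So h(x) = -4x⁴ + x³ + 4x² - x + 4.
Check: h(-3) = -308. ✓

h(x) = -4x^4 + x^3 + 4x^2 - x + 4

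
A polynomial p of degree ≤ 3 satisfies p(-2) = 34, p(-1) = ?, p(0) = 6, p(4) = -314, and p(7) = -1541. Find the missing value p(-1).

The 4 known points determine the degree-3 polynomial uniquely.
Write p(s) = as^3 + bs^2 + cs + d. Substituting each data point gives a linear system:
  -8a + 4b - 2c + d = 34
  d = 6
  64a + 16b + 4c + d = -314
  343a + 49b + 7c + d = -1541
Solving the system yields a = -4, b = -3, c = -4, d = 6.
So p(s) = -4s^3 - 3s^2 - 4s + 6.
Then p(-1) = 11.

11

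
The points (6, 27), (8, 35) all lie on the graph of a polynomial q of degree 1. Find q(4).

19

Using the Lagrange interpolation formula with nodes 6, 8:
  L_0(t) = (t - 8) / -2
  L_1(t) = (t - 6) / 2
Then q(t) = 27·L_0(t) + 35·L_1(t).
Expanding and collecting terms gives q(t) = 4t + 3.
Evaluating at t = 4: q(4) = 19.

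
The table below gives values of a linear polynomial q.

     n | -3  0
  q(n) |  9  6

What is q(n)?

Using the Lagrange interpolation formula with nodes -3, 0:
  L_0(n) = n / -3
  L_1(n) = (n + 3) / 3
Then q(n) = 9·L_0(n) + 6·L_1(n).
Expanding and collecting terms gives q(n) = -n + 6.
Check: q(0) = 6. ✓

q(n) = -n + 6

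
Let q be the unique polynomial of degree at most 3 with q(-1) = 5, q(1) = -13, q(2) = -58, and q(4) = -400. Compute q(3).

Using the Lagrange interpolation formula with nodes -1, 1, 2, 4:
  L_0(x) = (x - 1)(x - 2)(x - 4) / -30
  L_1(x) = (x + 1)(x - 2)(x - 4) / 6
  L_2(x) = (x + 1)(x - 1)(x - 4) / -6
  L_3(x) = (x + 1)(x - 1)(x - 2) / 30
Then q(x) = 5·L_0(x) - 13·L_1(x) - 58·L_2(x) - 400·L_3(x).
Expanding and collecting terms gives q(x) = -6x³ - 3x - 4.
Evaluating at x = 3: q(3) = -175.

-175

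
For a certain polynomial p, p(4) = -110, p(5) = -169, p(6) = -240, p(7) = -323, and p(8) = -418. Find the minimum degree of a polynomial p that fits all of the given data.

Forward differences of the values at t = 4, 5, 6, 7, 8:
  p  : -110  -169  -240  -323  -418
  Δ  : -59  -71  -83  -95
  Δ^2: -12  -12  -12
  Δ^3: 0  0
  Δ^4: 0
The second differences are constant (-12) and nonzero, while all higher differences vanish, so the minimal degree is 2.

2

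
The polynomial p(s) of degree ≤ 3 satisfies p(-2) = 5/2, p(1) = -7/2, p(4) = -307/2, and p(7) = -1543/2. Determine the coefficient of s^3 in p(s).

-2

Write p(s) = as^3 + bs^2 + cs + d. Substituting each data point gives a linear system:
  -8a + 4b - 2c + d = 5/2
  a + b + c + d = -7/2
  64a + 16b + 4c + d = -307/2
  343a + 49b + 7c + d = -1543/2
Solving the system yields a = -2, b = -2, c = 2, d = -3/2.
So p(s) = -2s³ - 2s² + 2s - 3/2.
The leading coefficient is -2.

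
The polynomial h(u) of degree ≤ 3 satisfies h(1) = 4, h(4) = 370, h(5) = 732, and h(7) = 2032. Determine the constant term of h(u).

Write h(u) = au^3 + bu^2 + cu + d. Substituting each data point gives a linear system:
  a + b + c + d = 4
  64a + 16b + 4c + d = 370
  125a + 25b + 5c + d = 732
  343a + 49b + 7c + d = 2032
Solving the system yields a = 6, b = 0, c = -4, d = 2.
So h(u) = 6u^3 - 4u + 2.
The constant term is 2.

2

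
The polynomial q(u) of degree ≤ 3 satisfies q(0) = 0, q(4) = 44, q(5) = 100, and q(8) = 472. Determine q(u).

Write q(u) = au^3 + bu^2 + cu + d. Substituting each data point gives a linear system:
  d = 0
  64a + 16b + 4c + d = 44
  125a + 25b + 5c + d = 100
  512a + 64b + 8c + d = 472
Solving the system yields a = 1, b = 0, c = -5, d = 0.
So q(u) = u^3 - 5u.
Check: q(5) = 100. ✓

q(u) = u^3 - 5u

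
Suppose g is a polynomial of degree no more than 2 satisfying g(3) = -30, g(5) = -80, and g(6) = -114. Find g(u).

Write g(u) = au^2 + bu + c. Substituting each data point gives a linear system:
  9a + 3b + c = -30
  25a + 5b + c = -80
  36a + 6b + c = -114
Solving the system yields a = -3, b = -1, c = 0.
So g(u) = -3u² - u.
Check: g(6) = -114. ✓

g(u) = -3u^2 - u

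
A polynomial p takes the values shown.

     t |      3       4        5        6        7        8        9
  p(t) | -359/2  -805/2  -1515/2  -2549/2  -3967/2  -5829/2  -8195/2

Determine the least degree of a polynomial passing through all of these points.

3

Forward differences of the values at t = 3, 4, 5, 6, 7, 8, 9:
  p  : -359/2  -805/2  -1515/2  -2549/2  -3967/2  -5829/2  -8195/2
  Δ  : -223  -355  -517  -709  -931  -1183
  Δ^2: -132  -162  -192  -222  -252
  Δ^3: -30  -30  -30  -30
  Δ^4: 0  0  0
  Δ^5: 0  0
  Δ^6: 0
The third differences are constant (-30) and nonzero, while all higher differences vanish, so the minimal degree is 3.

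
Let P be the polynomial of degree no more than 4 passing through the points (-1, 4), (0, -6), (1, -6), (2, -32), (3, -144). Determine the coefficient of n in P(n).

Write P(n) = an^4 + bn^3 + cn^2 + dn + e. Substituting each data point gives a linear system:
  a - b + c - d + e = 4
  e = -6
  a + b + c + d + e = -6
  16a + 8b + 4c + 2d + e = -32
  81a + 27b + 9c + 3d + e = -144
Solving the system yields a = -1, b = -4, c = 6, d = -1, e = -6.
So P(n) = -n^4 - 4n^3 + 6n^2 - n - 6.
The coefficient of n is -1.

-1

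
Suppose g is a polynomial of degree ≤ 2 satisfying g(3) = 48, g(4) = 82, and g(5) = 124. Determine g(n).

Write g(n) = an^2 + bn + c. Substituting each data point gives a linear system:
  9a + 3b + c = 48
  16a + 4b + c = 82
  25a + 5b + c = 124
Solving the system yields a = 4, b = 6, c = -6.
So g(n) = 4n² + 6n - 6.
Check: g(3) = 48. ✓

g(n) = 4n^2 + 6n - 6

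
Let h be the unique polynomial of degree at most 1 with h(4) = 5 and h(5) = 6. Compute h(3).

Using the Lagrange interpolation formula with nodes 4, 5:
  L_0(t) = (t - 5) / -1
  L_1(t) = (t - 4) / 1
Then h(t) = 5·L_0(t) + 6·L_1(t).
Expanding and collecting terms gives h(t) = t + 1.
Evaluating at t = 3: h(3) = 4.

4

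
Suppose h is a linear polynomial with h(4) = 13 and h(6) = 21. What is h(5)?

Using the Lagrange interpolation formula with nodes 4, 6:
  L_0(s) = (s - 6) / -2
  L_1(s) = (s - 4) / 2
Then h(s) = 13·L_0(s) + 21·L_1(s).
Expanding and collecting terms gives h(s) = 4s - 3.
Evaluating at s = 5: h(5) = 17.

17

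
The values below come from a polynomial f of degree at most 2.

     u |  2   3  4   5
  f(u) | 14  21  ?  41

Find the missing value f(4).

30

The 3 known points determine the degree-2 polynomial uniquely.
Write f(u) = au^2 + bu + c. Substituting each data point gives a linear system:
  4a + 2b + c = 14
  9a + 3b + c = 21
  25a + 5b + c = 41
Solving the system yields a = 1, b = 2, c = 6.
So f(u) = u^2 + 2u + 6.
Then f(4) = 30.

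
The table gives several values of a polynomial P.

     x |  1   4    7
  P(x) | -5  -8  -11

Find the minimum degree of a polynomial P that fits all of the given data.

1

Forward differences of the values at x = 1, 4, 7:
  P  : -5  -8  -11
  Δ  : -3  -3
  Δ^2: 0
The first differences are constant (-3) and nonzero, while all higher differences vanish, so the minimal degree is 1.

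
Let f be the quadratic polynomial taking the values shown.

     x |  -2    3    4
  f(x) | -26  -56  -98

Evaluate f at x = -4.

-98

Using the Lagrange interpolation formula with nodes -2, 3, 4:
  L_0(x) = (x - 3)(x - 4) / 30
  L_1(x) = (x + 2)(x - 4) / -5
  L_2(x) = (x + 2)(x - 3) / 6
Then f(x) = -26·L_0(x) - 56·L_1(x) - 98·L_2(x).
Expanding and collecting terms gives f(x) = -6x² - 2.
Evaluating at x = -4: f(-4) = -98.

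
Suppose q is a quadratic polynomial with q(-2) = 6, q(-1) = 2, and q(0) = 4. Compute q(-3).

Using the Lagrange interpolation formula with nodes -2, -1, 0:
  L_0(t) = (t + 1)t / 2
  L_1(t) = (t + 2)t / -1
  L_2(t) = (t + 2)(t + 1) / 2
Then q(t) = 6·L_0(t) + 2·L_1(t) + 4·L_2(t).
Expanding and collecting terms gives q(t) = 3t² + 5t + 4.
Evaluating at t = -3: q(-3) = 16.

16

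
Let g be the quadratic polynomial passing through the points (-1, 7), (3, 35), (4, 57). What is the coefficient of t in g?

Write g(t) = at^2 + bt + c. Substituting each data point gives a linear system:
  a - b + c = 7
  9a + 3b + c = 35
  16a + 4b + c = 57
Solving the system yields a = 3, b = 1, c = 5.
So g(t) = 3t^2 + t + 5.
The coefficient of t is 1.

1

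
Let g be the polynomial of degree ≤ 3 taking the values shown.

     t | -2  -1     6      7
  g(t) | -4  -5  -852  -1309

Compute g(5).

Using the Lagrange interpolation formula with nodes -2, -1, 6, 7:
  L_0(t) = (t + 1)(t - 6)(t - 7) / -72
  L_1(t) = (t + 2)(t - 6)(t - 7) / 56
  L_2(t) = (t + 2)(t + 1)(t - 7) / -56
  L_3(t) = (t + 2)(t + 1)(t - 6) / 72
Then g(t) = -4·L_0(t) - 5·L_1(t) - 852·L_2(t) - 1309·L_3(t).
Expanding and collecting terms gives g(t) = -3t³ - 6t² + 2t.
Evaluating at t = 5: g(5) = -515.

-515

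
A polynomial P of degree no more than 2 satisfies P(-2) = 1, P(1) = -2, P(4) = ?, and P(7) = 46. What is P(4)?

13

On equispaced nodes a degree-2 polynomial has vanishing third forward difference, so
  - P(-2) + 3·P(1) - 3·P(4) + P(7) = 0.
Substituting the known values and solving for P(4):
  -3·P(4) = -39
  P(4) = 13.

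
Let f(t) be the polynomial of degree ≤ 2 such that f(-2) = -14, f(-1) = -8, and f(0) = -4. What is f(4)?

-8

Using the Lagrange interpolation formula with nodes -2, -1, 0:
  L_0(t) = (t + 1)t / 2
  L_1(t) = (t + 2)t / -1
  L_2(t) = (t + 2)(t + 1) / 2
Then f(t) = -14·L_0(t) - 8·L_1(t) - 4·L_2(t).
Expanding and collecting terms gives f(t) = -t² + 3t - 4.
Evaluating at t = 4: f(4) = -8.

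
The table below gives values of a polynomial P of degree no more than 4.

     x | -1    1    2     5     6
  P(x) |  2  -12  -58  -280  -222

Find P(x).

Write P(x) = ax^4 + bx^3 + cx^2 + dx + e. Substituting each data point gives a linear system:
  a - b + c - d + e = 2
  a + b + c + d + e = -12
  16a + 8b + 4c + 2d + e = -58
  625a + 125b + 25c + 5d + e = -280
  1296a + 216b + 36c + 6d + e = -222
Solving the system yields a = 1, b = -6, c = -6, d = -1, e = 0.
So P(x) = x^4 - 6x^3 - 6x^2 - x.
Check: P(1) = -12. ✓

P(x) = x^4 - 6x^3 - 6x^2 - x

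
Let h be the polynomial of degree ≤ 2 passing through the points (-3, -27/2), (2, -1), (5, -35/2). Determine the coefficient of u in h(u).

3/2

Write h(u) = au^2 + bu + c. Substituting each data point gives a linear system:
  9a - 3b + c = -27/2
  4a + 2b + c = -1
  25a + 5b + c = -35/2
Solving the system yields a = -1, b = 3/2, c = 0.
So h(u) = -u^2 + (3/2)u.
The coefficient of u is 3/2.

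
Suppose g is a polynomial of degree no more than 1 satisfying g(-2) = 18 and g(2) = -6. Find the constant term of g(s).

6

Write g(s) = as + b. Substituting each data point gives a linear system:
  -2a + b = 18
  2a + b = -6
Solving the system yields a = -6, b = 6.
So g(s) = -6s + 6.
The constant term is 6.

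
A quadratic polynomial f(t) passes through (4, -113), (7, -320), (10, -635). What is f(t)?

Write f(t) = at^2 + bt + c. Substituting each data point gives a linear system:
  16a + 4b + c = -113
  49a + 7b + c = -320
  100a + 10b + c = -635
Solving the system yields a = -6, b = -3, c = -5.
So f(t) = -6t^2 - 3t - 5.
Check: f(7) = -320. ✓

f(t) = -6t^2 - 3t - 5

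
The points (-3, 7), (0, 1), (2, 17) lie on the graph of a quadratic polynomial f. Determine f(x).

f(x) = 2x^2 + 4x + 1

Using the Lagrange interpolation formula with nodes -3, 0, 2:
  L_0(x) = x(x - 2) / 15
  L_1(x) = (x + 3)(x - 2) / -6
  L_2(x) = (x + 3)x / 10
Then f(x) = 7·L_0(x) + 1·L_1(x) + 17·L_2(x).
Expanding and collecting terms gives f(x) = 2x² + 4x + 1.
Check: f(0) = 1. ✓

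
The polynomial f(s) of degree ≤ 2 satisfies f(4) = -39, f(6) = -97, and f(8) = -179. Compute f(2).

Using the Lagrange interpolation formula with nodes 4, 6, 8:
  L_0(s) = (s - 6)(s - 8) / 8
  L_1(s) = (s - 4)(s - 8) / -4
  L_2(s) = (s - 4)(s - 6) / 8
Then f(s) = -39·L_0(s) - 97·L_1(s) - 179·L_2(s).
Expanding and collecting terms gives f(s) = -3s² + s + 5.
Evaluating at s = 2: f(2) = -5.

-5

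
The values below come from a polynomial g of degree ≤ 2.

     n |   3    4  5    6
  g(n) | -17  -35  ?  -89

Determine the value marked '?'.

On equispaced nodes a degree-2 polynomial has vanishing third forward difference, so
  - g(3) + 3·g(4) - 3·g(5) + g(6) = 0.
Substituting the known values and solving for g(5):
  -3·g(5) = 177
  g(5) = -59.

-59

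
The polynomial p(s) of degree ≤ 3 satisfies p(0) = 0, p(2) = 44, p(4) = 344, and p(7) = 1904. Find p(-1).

Using the Lagrange interpolation formula with nodes 0, 2, 4, 7:
  L_0(s) = (s - 2)(s - 4)(s - 7) / -56
  L_1(s) = s(s - 4)(s - 7) / 20
  L_2(s) = s(s - 2)(s - 7) / -24
  L_3(s) = s(s - 2)(s - 4) / 105
Then p(s) = 0·L_0(s) + 44·L_1(s) + 344·L_2(s) + 1904·L_3(s).
Expanding and collecting terms gives p(s) = 6s^3 - 4s^2 + 6s.
Evaluating at s = -1: p(-1) = -16.

-16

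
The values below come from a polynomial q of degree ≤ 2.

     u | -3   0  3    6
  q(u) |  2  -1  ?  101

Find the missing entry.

32

On equispaced nodes a degree-2 polynomial has vanishing third forward difference, so
  - q(-3) + 3·q(0) - 3·q(3) + q(6) = 0.
Substituting the known values and solving for q(3):
  -3·q(3) = -96
  q(3) = 32.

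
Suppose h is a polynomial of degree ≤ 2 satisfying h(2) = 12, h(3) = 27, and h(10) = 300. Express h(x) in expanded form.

Using the Lagrange interpolation formula with nodes 2, 3, 10:
  L_0(x) = (x - 3)(x - 10) / 8
  L_1(x) = (x - 2)(x - 10) / -7
  L_2(x) = (x - 2)(x - 3) / 56
Then h(x) = 12·L_0(x) + 27·L_1(x) + 300·L_2(x).
Expanding and collecting terms gives h(x) = 3x^2.
Check: h(2) = 12. ✓

h(x) = 3x^2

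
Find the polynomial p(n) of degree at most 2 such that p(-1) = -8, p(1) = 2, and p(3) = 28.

p(n) = 2n^2 + 5n - 5

Write p(n) = an^2 + bn + c. Substituting each data point gives a linear system:
  a - b + c = -8
  a + b + c = 2
  9a + 3b + c = 28
Solving the system yields a = 2, b = 5, c = -5.
So p(n) = 2n² + 5n - 5.
Check: p(3) = 28. ✓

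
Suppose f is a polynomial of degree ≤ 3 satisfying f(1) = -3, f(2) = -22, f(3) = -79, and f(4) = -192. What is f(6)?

Write f(x) = ax^3 + bx^2 + cx + d. Substituting each data point gives a linear system:
  a + b + c + d = -3
  8a + 4b + 2c + d = -22
  27a + 9b + 3c + d = -79
  64a + 16b + 4c + d = -192
Solving the system yields a = -3, b = -1, c = 5, d = -4.
So f(x) = -3x³ - x² + 5x - 4.
Then f(6) = -658.

-658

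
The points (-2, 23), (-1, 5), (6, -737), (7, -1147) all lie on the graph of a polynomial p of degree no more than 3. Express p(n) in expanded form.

Write p(n) = an^3 + bn^2 + cn + d. Substituting each data point gives a linear system:
  -8a + 4b - 2c + d = 23
  -a + b - c + d = 5
  216a + 36b + 6c + d = -737
  343a + 49b + 7c + d = -1147
Solving the system yields a = -3, b = -2, c = -3, d = 1.
So p(n) = -3n^3 - 2n^2 - 3n + 1.
Check: p(6) = -737. ✓

p(n) = -3n^3 - 2n^2 - 3n + 1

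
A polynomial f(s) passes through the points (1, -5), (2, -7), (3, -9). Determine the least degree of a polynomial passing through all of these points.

Forward differences of the values at s = 1, 2, 3:
  f  : -5  -7  -9
  Δ  : -2  -2
  Δ^2: 0
The first differences are constant (-2) and nonzero, while all higher differences vanish, so the minimal degree is 1.

1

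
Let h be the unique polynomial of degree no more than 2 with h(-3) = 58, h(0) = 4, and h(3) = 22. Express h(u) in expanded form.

Write h(u) = au^2 + bu + c. Substituting each data point gives a linear system:
  9a - 3b + c = 58
  c = 4
  9a + 3b + c = 22
Solving the system yields a = 4, b = -6, c = 4.
So h(u) = 4u^2 - 6u + 4.
Check: h(-3) = 58. ✓

h(u) = 4u^2 - 6u + 4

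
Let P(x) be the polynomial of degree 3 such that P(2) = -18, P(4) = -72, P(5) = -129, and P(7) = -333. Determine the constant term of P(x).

Write P(x) = ax^3 + bx^2 + cx + d. Substituting each data point gives a linear system:
  8a + 4b + 2c + d = -18
  64a + 16b + 4c + d = -72
  125a + 25b + 5c + d = -129
  343a + 49b + 7c + d = -333
Solving the system yields a = -1, b = 1, c = -5, d = -4.
So P(x) = -x^3 + x^2 - 5x - 4.
The constant term is -4.

-4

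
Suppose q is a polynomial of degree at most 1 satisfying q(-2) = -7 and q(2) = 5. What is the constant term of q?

Write q(x) = ax + b. Substituting each data point gives a linear system:
  -2a + b = -7
  2a + b = 5
Solving the system yields a = 3, b = -1.
So q(x) = 3x - 1.
The constant term is -1.

-1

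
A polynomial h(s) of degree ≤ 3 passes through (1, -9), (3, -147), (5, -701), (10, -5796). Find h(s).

h(s) = -6s^3 + 2s^2 + s - 6

Write h(s) = as^3 + bs^2 + cs + d. Substituting each data point gives a linear system:
  a + b + c + d = -9
  27a + 9b + 3c + d = -147
  125a + 25b + 5c + d = -701
  1000a + 100b + 10c + d = -5796
Solving the system yields a = -6, b = 2, c = 1, d = -6.
So h(s) = -6s³ + 2s² + s - 6.
Check: h(1) = -9. ✓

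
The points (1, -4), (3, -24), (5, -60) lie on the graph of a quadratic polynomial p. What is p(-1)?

Forward differences of the values at n = 1, 3, 5:
  p  : -4  -24  -60
  Δ  : -20  -36
  Δ^2: -16
The second differences are constant, confirming degree 2.
Interpolating (Newton forward form) and evaluating at n = -1 gives p(-1) = 0.

0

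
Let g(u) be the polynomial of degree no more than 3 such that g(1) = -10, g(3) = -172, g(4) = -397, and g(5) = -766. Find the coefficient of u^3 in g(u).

-6

Write g(u) = au^3 + bu^2 + cu + d. Substituting each data point gives a linear system:
  a + b + c + d = -10
  27a + 9b + 3c + d = -172
  64a + 16b + 4c + d = -397
  125a + 25b + 5c + d = -766
Solving the system yields a = -6, b = 0, c = -3, d = -1.
So g(u) = -6u^3 - 3u - 1.
The leading coefficient is -6.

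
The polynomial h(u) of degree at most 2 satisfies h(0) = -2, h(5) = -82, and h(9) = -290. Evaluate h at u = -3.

Using the Lagrange interpolation formula with nodes 0, 5, 9:
  L_0(u) = (u - 5)(u - 9) / 45
  L_1(u) = u(u - 9) / -20
  L_2(u) = u(u - 5) / 36
Then h(u) = -2·L_0(u) - 82·L_1(u) - 290·L_2(u).
Expanding and collecting terms gives h(u) = -4u^2 + 4u - 2.
Evaluating at u = -3: h(-3) = -50.

-50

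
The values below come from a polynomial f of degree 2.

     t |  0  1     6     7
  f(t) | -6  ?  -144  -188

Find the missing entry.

-14

The 3 known points determine the degree-2 polynomial uniquely.
Write f(t) = at^2 + bt + c. Substituting each data point gives a linear system:
  c = -6
  36a + 6b + c = -144
  49a + 7b + c = -188
Solving the system yields a = -3, b = -5, c = -6.
So f(t) = -3t^2 - 5t - 6.
Then f(1) = -14.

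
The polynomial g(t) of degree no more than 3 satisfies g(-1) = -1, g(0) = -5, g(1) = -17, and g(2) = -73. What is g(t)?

Write g(t) = at^3 + bt^2 + ct + d. Substituting each data point gives a linear system:
  -a + b - c + d = -1
  d = -5
  a + b + c + d = -17
  8a + 4b + 2c + d = -73
Solving the system yields a = -6, b = -4, c = -2, d = -5.
So g(t) = -6t^3 - 4t^2 - 2t - 5.
Check: g(2) = -73. ✓

g(t) = -6t^3 - 4t^2 - 2t - 5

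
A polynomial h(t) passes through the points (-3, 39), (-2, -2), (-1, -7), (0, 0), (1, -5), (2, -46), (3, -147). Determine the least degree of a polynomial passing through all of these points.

3

Forward differences of the values at t = -3, -2, -1, 0, 1, 2, 3:
  h  : 39  -2  -7  0  -5  -46  -147
  Δ  : -41  -5  7  -5  -41  -101
  Δ^2: 36  12  -12  -36  -60
  Δ^3: -24  -24  -24  -24
  Δ^4: 0  0  0
  Δ^5: 0  0
  Δ^6: 0
The third differences are constant (-24) and nonzero, while all higher differences vanish, so the minimal degree is 3.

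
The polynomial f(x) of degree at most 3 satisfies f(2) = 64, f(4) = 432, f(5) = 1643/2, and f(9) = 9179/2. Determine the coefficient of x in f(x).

Write f(x) = ax^3 + bx^2 + cx + d. Substituting each data point gives a linear system:
  8a + 4b + 2c + d = 64
  64a + 16b + 4c + d = 432
  125a + 25b + 5c + d = 1643/2
  729a + 81b + 9c + d = 9179/2
Solving the system yields a = 6, b = 5/2, c = 1, d = 4.
So f(x) = 6x^3 + (5/2)x^2 + x + 4.
The coefficient of x is 1.

1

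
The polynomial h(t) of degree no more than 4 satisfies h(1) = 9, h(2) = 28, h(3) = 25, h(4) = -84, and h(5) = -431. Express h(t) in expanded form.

h(t) = -2t^4 + 6t^3 + 3t^2 - 2t + 4

Write h(t) = at^4 + bt^3 + ct^2 + dt + e. Substituting each data point gives a linear system:
  a + b + c + d + e = 9
  16a + 8b + 4c + 2d + e = 28
  81a + 27b + 9c + 3d + e = 25
  256a + 64b + 16c + 4d + e = -84
  625a + 125b + 25c + 5d + e = -431
Solving the system yields a = -2, b = 6, c = 3, d = -2, e = 4.
So h(t) = -2t^4 + 6t^3 + 3t^2 - 2t + 4.
Check: h(5) = -431. ✓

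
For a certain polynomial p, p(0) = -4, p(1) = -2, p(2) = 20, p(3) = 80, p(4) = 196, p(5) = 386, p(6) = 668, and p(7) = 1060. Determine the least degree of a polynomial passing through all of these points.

Forward differences of the values at u = 0, 1, 2, 3, 4, 5, 6, 7:
  p  : -4  -2  20  80  196  386  668  1060
  Δ  : 2  22  60  116  190  282  392
  Δ^2: 20  38  56  74  92  110
  Δ^3: 18  18  18  18  18
  Δ^4: 0  0  0  0
  Δ^5: 0  0  0
  Δ^6: 0  0
  Δ^7: 0
The third differences are constant (18) and nonzero, while all higher differences vanish, so the minimal degree is 3.

3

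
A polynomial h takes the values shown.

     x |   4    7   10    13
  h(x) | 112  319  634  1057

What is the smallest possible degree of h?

Forward differences of the values at x = 4, 7, 10, 13:
  h  : 112  319  634  1057
  Δ  : 207  315  423
  Δ^2: 108  108
  Δ^3: 0
The second differences are constant (108) and nonzero, while all higher differences vanish, so the minimal degree is 2.

2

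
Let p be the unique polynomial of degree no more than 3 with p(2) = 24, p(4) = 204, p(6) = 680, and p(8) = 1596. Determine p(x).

p(x) = 3x^3 + x^2 - 4

Write p(x) = ax^3 + bx^2 + cx + d. Substituting each data point gives a linear system:
  8a + 4b + 2c + d = 24
  64a + 16b + 4c + d = 204
  216a + 36b + 6c + d = 680
  512a + 64b + 8c + d = 1596
Solving the system yields a = 3, b = 1, c = 0, d = -4.
So p(x) = 3x^3 + x^2 - 4.
Check: p(8) = 1596. ✓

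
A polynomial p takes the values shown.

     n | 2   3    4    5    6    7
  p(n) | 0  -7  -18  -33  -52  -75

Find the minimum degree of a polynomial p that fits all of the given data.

2

Forward differences of the values at n = 2, 3, 4, 5, 6, 7:
  p  : 0  -7  -18  -33  -52  -75
  Δ  : -7  -11  -15  -19  -23
  Δ^2: -4  -4  -4  -4
  Δ^3: 0  0  0
  Δ^4: 0  0
  Δ^5: 0
The second differences are constant (-4) and nonzero, while all higher differences vanish, so the minimal degree is 2.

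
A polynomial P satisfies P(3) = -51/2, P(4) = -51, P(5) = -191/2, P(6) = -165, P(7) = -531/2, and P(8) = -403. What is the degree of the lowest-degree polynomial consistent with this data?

Forward differences of the values at u = 3, 4, 5, 6, 7, 8:
  P  : -51/2  -51  -191/2  -165  -531/2  -403
  Δ  : -51/2  -89/2  -139/2  -201/2  -275/2
  Δ^2: -19  -25  -31  -37
  Δ^3: -6  -6  -6
  Δ^4: 0  0
  Δ^5: 0
The third differences are constant (-6) and nonzero, while all higher differences vanish, so the minimal degree is 3.

3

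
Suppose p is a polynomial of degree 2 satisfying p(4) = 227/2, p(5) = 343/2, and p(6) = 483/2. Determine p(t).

Write p(t) = at^2 + bt + c. Substituting each data point gives a linear system:
  16a + 4b + c = 227/2
  25a + 5b + c = 343/2
  36a + 6b + c = 483/2
Solving the system yields a = 6, b = 4, c = 3/2.
So p(t) = 6t^2 + 4t + 3/2.
Check: p(4) = 227/2. ✓

p(t) = 6t^2 + 4t + 3/2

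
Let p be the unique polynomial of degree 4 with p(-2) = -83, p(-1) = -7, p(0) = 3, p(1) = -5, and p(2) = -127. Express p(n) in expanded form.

p(n) = -6n^4 - 4n^3 - 3n^2 + 5n + 3

Write p(n) = an^4 + bn^3 + cn^2 + dn + e. Substituting each data point gives a linear system:
  16a - 8b + 4c - 2d + e = -83
  a - b + c - d + e = -7
  e = 3
  a + b + c + d + e = -5
  16a + 8b + 4c + 2d + e = -127
Solving the system yields a = -6, b = -4, c = -3, d = 5, e = 3.
So p(n) = -6n^4 - 4n^3 - 3n^2 + 5n + 3.
Check: p(0) = 3. ✓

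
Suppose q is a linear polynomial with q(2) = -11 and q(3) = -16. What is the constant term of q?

-1

Write q(x) = ax + b. Substituting each data point gives a linear system:
  2a + b = -11
  3a + b = -16
Solving the system yields a = -5, b = -1.
So q(x) = -5x - 1.
The constant term is -1.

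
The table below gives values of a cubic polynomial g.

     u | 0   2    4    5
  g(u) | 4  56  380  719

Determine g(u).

g(u) = 5u^3 + 4u^2 - 2u + 4

Using the Lagrange interpolation formula with nodes 0, 2, 4, 5:
  L_0(u) = (u - 2)(u - 4)(u - 5) / -40
  L_1(u) = u(u - 4)(u - 5) / 12
  L_2(u) = u(u - 2)(u - 5) / -8
  L_3(u) = u(u - 2)(u - 4) / 15
Then g(u) = 4·L_0(u) + 56·L_1(u) + 380·L_2(u) + 719·L_3(u).
Expanding and collecting terms gives g(u) = 5u^3 + 4u^2 - 2u + 4.
Check: g(0) = 4. ✓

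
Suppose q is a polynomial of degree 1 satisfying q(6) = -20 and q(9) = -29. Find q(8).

-26

Using the Lagrange interpolation formula with nodes 6, 9:
  L_0(t) = (t - 9) / -3
  L_1(t) = (t - 6) / 3
Then q(t) = -20·L_0(t) - 29·L_1(t).
Expanding and collecting terms gives q(t) = -3t - 2.
Evaluating at t = 8: q(8) = -26.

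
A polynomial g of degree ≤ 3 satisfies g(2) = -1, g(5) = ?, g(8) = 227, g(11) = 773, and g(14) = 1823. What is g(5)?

The 4 known points determine the degree-3 polynomial uniquely.
Write g(u) = au^3 + bu^2 + cu + d. Substituting each data point gives a linear system:
  8a + 4b + 2c + d = -1
  512a + 64b + 8c + d = 227
  1331a + 121b + 11c + d = 773
  2744a + 196b + 14c + d = 1823
Solving the system yields a = 1, b = -5, c = 4, d = 3.
So g(u) = u^3 - 5u^2 + 4u + 3.
Then g(5) = 23.

23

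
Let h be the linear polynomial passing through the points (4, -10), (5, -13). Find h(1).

-1

Using the Lagrange interpolation formula with nodes 4, 5:
  L_0(n) = (n - 5) / -1
  L_1(n) = (n - 4) / 1
Then h(n) = -10·L_0(n) - 13·L_1(n).
Expanding and collecting terms gives h(n) = -3n + 2.
Evaluating at n = 1: h(1) = -1.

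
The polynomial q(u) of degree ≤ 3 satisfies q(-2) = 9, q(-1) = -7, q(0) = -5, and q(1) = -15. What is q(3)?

Forward differences of the values at u = -2, -1, 0, 1:
  q  : 9  -7  -5  -15
  Δ  : -16  2  -10
  Δ^2: 18  -12
  Δ^3: -30
The third differences are constant, confirming degree 3.
Interpolating (Newton forward form) and evaluating at u = 3 gives q(3) = -191.

-191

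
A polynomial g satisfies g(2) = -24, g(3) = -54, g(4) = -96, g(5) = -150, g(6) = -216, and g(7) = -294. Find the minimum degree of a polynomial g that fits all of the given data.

Forward differences of the values at u = 2, 3, 4, 5, 6, 7:
  g  : -24  -54  -96  -150  -216  -294
  Δ  : -30  -42  -54  -66  -78
  Δ^2: -12  -12  -12  -12
  Δ^3: 0  0  0
  Δ^4: 0  0
  Δ^5: 0
The second differences are constant (-12) and nonzero, while all higher differences vanish, so the minimal degree is 2.

2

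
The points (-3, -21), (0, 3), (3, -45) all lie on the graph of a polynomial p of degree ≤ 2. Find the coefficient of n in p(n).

-4

Write p(n) = an^2 + bn + c. Substituting each data point gives a linear system:
  9a - 3b + c = -21
  c = 3
  9a + 3b + c = -45
Solving the system yields a = -4, b = -4, c = 3.
So p(n) = -4n² - 4n + 3.
The coefficient of n is -4.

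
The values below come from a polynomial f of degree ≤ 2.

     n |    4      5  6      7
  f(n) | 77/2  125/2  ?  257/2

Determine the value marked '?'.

The 3 known points determine the degree-2 polynomial uniquely.
Write f(n) = an^2 + bn + c. Substituting each data point gives a linear system:
  16a + 4b + c = 77/2
  25a + 5b + c = 125/2
  49a + 7b + c = 257/2
Solving the system yields a = 3, b = -3, c = 5/2.
So f(n) = 3n^2 - 3n + 5/2.
Then f(6) = 185/2.

185/2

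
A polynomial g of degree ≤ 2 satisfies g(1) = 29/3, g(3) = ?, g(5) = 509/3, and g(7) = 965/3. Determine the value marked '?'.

197/3

The 3 known points determine the degree-2 polynomial uniquely.
Write g(n) = an^2 + bn + c. Substituting each data point gives a linear system:
  a + b + c = 29/3
  25a + 5b + c = 509/3
  49a + 7b + c = 965/3
Solving the system yields a = 6, b = 4, c = -1/3.
So g(n) = 6n^2 + 4n - 1/3.
Then g(3) = 197/3.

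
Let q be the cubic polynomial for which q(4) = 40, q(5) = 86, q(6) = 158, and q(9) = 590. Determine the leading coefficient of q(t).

Write q(t) = at^3 + bt^2 + ct + d. Substituting each data point gives a linear system:
  64a + 16b + 4c + d = 40
  125a + 25b + 5c + d = 86
  216a + 36b + 6c + d = 158
  729a + 81b + 9c + d = 590
Solving the system yields a = 1, b = -2, c = 3, d = -4.
So q(t) = t^3 - 2t^2 + 3t - 4.
The leading coefficient is 1.

1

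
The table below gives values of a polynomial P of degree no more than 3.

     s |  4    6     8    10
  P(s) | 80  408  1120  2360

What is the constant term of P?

0

Write P(s) = as^3 + bs^2 + cs + d. Substituting each data point gives a linear system:
  64a + 16b + 4c + d = 80
  216a + 36b + 6c + d = 408
  512a + 64b + 8c + d = 1120
  1000a + 100b + 10c + d = 2360
Solving the system yields a = 3, b = -6, c = -4, d = 0.
So P(s) = 3s^3 - 6s^2 - 4s.
The constant term is 0.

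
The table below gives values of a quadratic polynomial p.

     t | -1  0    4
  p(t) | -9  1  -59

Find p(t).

p(t) = -5t^2 + 5t + 1

Write p(t) = at^2 + bt + c. Substituting each data point gives a linear system:
  a - b + c = -9
  c = 1
  16a + 4b + c = -59
Solving the system yields a = -5, b = 5, c = 1.
So p(t) = -5t^2 + 5t + 1.
Check: p(4) = -59. ✓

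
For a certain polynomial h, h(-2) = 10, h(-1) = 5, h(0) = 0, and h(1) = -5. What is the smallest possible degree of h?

Forward differences of the values at n = -2, -1, 0, 1:
  h  : 10  5  0  -5
  Δ  : -5  -5  -5
  Δ^2: 0  0
  Δ^3: 0
The first differences are constant (-5) and nonzero, while all higher differences vanish, so the minimal degree is 1.

1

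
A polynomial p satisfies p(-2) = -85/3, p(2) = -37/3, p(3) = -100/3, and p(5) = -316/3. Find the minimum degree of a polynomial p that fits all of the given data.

2

Divided differences on the nodes -2, 2, 3, 5:
  order 0: -85/3  -37/3  -100/3  -316/3
  order 1: 4  -21  -36
  order 2: -5  -5
  order 3: 0
The order-2 divided differences are all -5 (nonzero) and every higher order vanishes, so the data lies on a polynomial of degree exactly 2.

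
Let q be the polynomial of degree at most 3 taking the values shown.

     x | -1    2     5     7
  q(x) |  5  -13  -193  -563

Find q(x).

Using the Lagrange interpolation formula with nodes -1, 2, 5, 7:
  L_0(x) = (x - 2)(x - 5)(x - 7) / -144
  L_1(x) = (x + 1)(x - 5)(x - 7) / 45
  L_2(x) = (x + 1)(x - 2)(x - 7) / -36
  L_3(x) = (x + 1)(x - 2)(x - 5) / 80
Then q(x) = 5·L_0(x) - 13·L_1(x) - 193·L_2(x) - 563·L_3(x).
Expanding and collecting terms gives q(x) = -2x³ + 3x² - 3x - 3.
Check: q(2) = -13. ✓

q(x) = -2x^3 + 3x^2 - 3x - 3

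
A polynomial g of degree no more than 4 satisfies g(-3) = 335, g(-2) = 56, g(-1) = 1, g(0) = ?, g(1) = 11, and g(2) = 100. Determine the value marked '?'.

2

On equispaced nodes a degree-4 polynomial has vanishing fifth forward difference, so
  - g(-3) + 5·g(-2) - 10·g(-1) + 10·g(0) - 5·g(1) + g(2) = 0.
Substituting the known values and solving for g(0):
  10·g(0) = 20
  g(0) = 2.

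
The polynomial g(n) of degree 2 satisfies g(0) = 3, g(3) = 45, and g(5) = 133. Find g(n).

Write g(n) = an^2 + bn + c. Substituting each data point gives a linear system:
  c = 3
  9a + 3b + c = 45
  25a + 5b + c = 133
Solving the system yields a = 6, b = -4, c = 3.
So g(n) = 6n^2 - 4n + 3.
Check: g(0) = 3. ✓

g(n) = 6n^2 - 4n + 3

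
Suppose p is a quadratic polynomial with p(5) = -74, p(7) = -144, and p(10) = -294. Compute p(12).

Write p(x) = ax^2 + bx + c. Substituting each data point gives a linear system:
  25a + 5b + c = -74
  49a + 7b + c = -144
  100a + 10b + c = -294
Solving the system yields a = -3, b = 1, c = -4.
So p(x) = -3x^2 + x - 4.
Then p(12) = -424.

-424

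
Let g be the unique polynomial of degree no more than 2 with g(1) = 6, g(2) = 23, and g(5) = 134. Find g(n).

Write g(n) = an^2 + bn + c. Substituting each data point gives a linear system:
  a + b + c = 6
  4a + 2b + c = 23
  25a + 5b + c = 134
Solving the system yields a = 5, b = 2, c = -1.
So g(n) = 5n^2 + 2n - 1.
Check: g(2) = 23. ✓

g(n) = 5n^2 + 2n - 1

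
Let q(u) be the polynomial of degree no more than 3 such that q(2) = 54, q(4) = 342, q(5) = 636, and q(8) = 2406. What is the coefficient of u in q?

Write q(u) = au^3 + bu^2 + cu + d. Substituting each data point gives a linear system:
  8a + 4b + 2c + d = 54
  64a + 16b + 4c + d = 342
  125a + 25b + 5c + d = 636
  512a + 64b + 8c + d = 2406
Solving the system yields a = 4, b = 6, c = -4, d = 6.
So q(u) = 4u³ + 6u² - 4u + 6.
The coefficient of u is -4.

-4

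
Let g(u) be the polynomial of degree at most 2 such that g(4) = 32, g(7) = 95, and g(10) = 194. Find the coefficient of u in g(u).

-1

Write g(u) = au^2 + bu + c. Substituting each data point gives a linear system:
  16a + 4b + c = 32
  49a + 7b + c = 95
  100a + 10b + c = 194
Solving the system yields a = 2, b = -1, c = 4.
So g(u) = 2u^2 - u + 4.
The coefficient of u is -1.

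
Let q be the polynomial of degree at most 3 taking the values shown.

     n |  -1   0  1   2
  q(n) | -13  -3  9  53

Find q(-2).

Forward differences of the values at n = -1, 0, 1, 2:
  q  : -13  -3  9  53
  Δ  : 10  12  44
  Δ^2: 2  32
  Δ^3: 30
The third differences are constant, confirming degree 3.
Interpolating (Newton forward form) and evaluating at n = -2 gives q(-2) = -51.

-51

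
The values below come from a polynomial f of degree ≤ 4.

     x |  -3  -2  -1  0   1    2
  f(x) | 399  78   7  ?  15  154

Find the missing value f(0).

The 5 known points determine the degree-4 polynomial uniquely.
Write f(x) = ax^4 + bx^3 + cx^2 + dx + e. Substituting each data point gives a linear system:
  81a - 27b + 9c - 3d + e = 399
  16a - 8b + 4c - 2d + e = 78
  a - b + c - d + e = 7
  a + b + c + d + e = 15
  16a + 8b + 4c + 2d + e = 154
Solving the system yields a = 6, b = 5, c = 5, d = -1, e = 0.
So f(x) = 6x^4 + 5x^3 + 5x^2 - x.
Then f(0) = 0.

0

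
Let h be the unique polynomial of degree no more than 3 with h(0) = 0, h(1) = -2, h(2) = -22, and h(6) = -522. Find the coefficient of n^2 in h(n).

-3

Write h(n) = an^3 + bn^2 + cn + d. Substituting each data point gives a linear system:
  d = 0
  a + b + c + d = -2
  8a + 4b + 2c + d = -22
  216a + 36b + 6c + d = -522
Solving the system yields a = -2, b = -3, c = 3, d = 0.
So h(n) = -2n^3 - 3n^2 + 3n.
The coefficient of n^2 is -3.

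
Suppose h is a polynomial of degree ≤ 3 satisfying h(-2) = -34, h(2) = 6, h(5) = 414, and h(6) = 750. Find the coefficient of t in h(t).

-6

Write h(t) = at^3 + bt^2 + ct + d. Substituting each data point gives a linear system:
  -8a + 4b - 2c + d = -34
  8a + 4b + 2c + d = 6
  125a + 25b + 5c + d = 414
  216a + 36b + 6c + d = 750
Solving the system yields a = 4, b = -2, c = -6, d = -6.
So h(t) = 4t^3 - 2t^2 - 6t - 6.
The coefficient of t is -6.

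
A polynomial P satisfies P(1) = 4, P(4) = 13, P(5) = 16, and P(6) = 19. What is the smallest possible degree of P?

Divided differences on the nodes 1, 4, 5, 6:
  order 0: 4  13  16  19
  order 1: 3  3  3
  order 2: 0  0
  order 3: 0
The order-1 divided differences are all 3 (nonzero) and every higher order vanishes, so the data lies on a polynomial of degree exactly 1.

1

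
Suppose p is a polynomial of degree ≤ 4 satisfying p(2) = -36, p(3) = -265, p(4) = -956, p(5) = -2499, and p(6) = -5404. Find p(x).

Write p(x) = ax^4 + bx^3 + cx^2 + dx + e. Substituting each data point gives a linear system:
  16a + 8b + 4c + 2d + e = -36
  81a + 27b + 9c + 3d + e = -265
  256a + 64b + 16c + 4d + e = -956
  625a + 125b + 25c + 5d + e = -2499
  1296a + 216b + 36c + 6d + e = -5404
Solving the system yields a = -5, b = 5, c = -1, d = 6, e = -4.
So p(x) = -5x⁴ + 5x³ - x² + 6x - 4.
Check: p(3) = -265. ✓

p(x) = -5x^4 + 5x^3 - x^2 + 6x - 4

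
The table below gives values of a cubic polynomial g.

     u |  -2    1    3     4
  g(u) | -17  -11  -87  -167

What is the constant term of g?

-3

Write g(u) = au^3 + bu^2 + cu + d. Substituting each data point gives a linear system:
  -8a + 4b - 2c + d = -17
  a + b + c + d = -11
  27a + 9b + 3c + d = -87
  64a + 16b + 4c + d = -167
Solving the system yields a = -1, b = -6, c = -1, d = -3.
So g(u) = -u^3 - 6u^2 - u - 3.
The constant term is -3.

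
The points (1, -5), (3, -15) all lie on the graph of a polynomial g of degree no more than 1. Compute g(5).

-25

Write g(t) = at + b. Substituting each data point gives a linear system:
  a + b = -5
  3a + b = -15
Solving the system yields a = -5, b = 0.
So g(t) = -5t.
Then g(5) = -25.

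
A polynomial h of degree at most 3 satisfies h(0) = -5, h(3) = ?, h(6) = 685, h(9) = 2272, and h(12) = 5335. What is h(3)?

The 4 known points determine the degree-3 polynomial uniquely.
Write h(x) = ax^3 + bx^2 + cx + d. Substituting each data point gives a linear system:
  d = -5
  216a + 36b + 6c + d = 685
  729a + 81b + 9c + d = 2272
  1728a + 144b + 12c + d = 5335
Solving the system yields a = 3, b = 1, c = 1, d = -5.
So h(x) = 3x³ + x² + x - 5.
Then h(3) = 88.

88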